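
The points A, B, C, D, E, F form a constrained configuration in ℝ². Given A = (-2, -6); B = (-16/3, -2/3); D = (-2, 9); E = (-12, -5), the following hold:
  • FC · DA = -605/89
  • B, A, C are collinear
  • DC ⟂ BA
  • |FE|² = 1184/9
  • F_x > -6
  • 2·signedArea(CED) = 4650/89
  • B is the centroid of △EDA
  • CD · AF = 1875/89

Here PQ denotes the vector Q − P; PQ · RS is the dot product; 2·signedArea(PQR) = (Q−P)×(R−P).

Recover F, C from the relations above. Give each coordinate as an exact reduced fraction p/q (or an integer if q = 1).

1. C_x = -778/89  [B, A, C are collinear ∩ DC ⟂ BA]
2. C_y = 426/89  [B, A, C are collinear ∩ DC ⟂ BA]
   → C = (-778/89, 426/89)
3. F_x = -16/3  [FC · DA = -605/89 ∩ CD · AF = 1875/89]
4. F_y = 13/3  [FC · DA = -605/89 ∩ CD · AF = 1875/89]
   → F = (-16/3, 13/3)

C = (-778/89, 426/89)
F = (-16/3, 13/3)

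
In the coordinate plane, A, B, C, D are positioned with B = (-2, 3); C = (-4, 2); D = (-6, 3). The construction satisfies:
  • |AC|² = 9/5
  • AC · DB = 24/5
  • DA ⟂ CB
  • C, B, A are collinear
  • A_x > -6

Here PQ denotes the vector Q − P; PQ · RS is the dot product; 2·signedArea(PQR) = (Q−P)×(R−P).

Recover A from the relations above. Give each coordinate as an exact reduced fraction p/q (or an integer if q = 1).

A = (-26/5, 7/5)

1. A_x = -26/5  [C, B, A are collinear ∩ DA ⟂ CB]
2. A_y = 7/5  [C, B, A are collinear ∩ DA ⟂ CB]
   → A = (-26/5, 7/5)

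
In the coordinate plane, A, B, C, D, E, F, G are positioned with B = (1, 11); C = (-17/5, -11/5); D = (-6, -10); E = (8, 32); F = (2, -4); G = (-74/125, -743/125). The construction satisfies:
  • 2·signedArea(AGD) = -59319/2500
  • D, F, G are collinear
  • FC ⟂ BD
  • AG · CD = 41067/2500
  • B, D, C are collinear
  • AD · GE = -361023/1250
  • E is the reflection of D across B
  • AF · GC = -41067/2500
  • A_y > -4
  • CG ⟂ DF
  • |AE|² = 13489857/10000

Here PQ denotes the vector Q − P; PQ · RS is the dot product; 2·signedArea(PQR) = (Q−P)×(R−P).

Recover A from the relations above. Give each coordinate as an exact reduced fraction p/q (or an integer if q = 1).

A = (-1349/500, -392/125)

1. A_x = -1349/500  [AD · GE = -361023/1250 ∩ AF · GC = -41067/2500]
2. A_y = -392/125  [AD · GE = -361023/1250 ∩ AF · GC = -41067/2500]
   → A = (-1349/500, -392/125)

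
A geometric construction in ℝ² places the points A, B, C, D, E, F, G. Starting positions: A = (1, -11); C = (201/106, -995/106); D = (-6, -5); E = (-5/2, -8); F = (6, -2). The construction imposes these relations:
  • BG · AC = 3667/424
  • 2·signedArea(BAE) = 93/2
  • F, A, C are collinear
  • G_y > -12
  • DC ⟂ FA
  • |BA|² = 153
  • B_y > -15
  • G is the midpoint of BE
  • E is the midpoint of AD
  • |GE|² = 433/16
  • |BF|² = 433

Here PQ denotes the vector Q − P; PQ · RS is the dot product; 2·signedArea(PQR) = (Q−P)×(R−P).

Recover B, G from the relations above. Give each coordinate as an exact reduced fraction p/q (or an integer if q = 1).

1. B_x = -11  [line -3·x + -7/2·y + -82 = 0 ∩ |BF|² = 433]
2. B_y = -14  [line -3·x + -7/2·y + -82 = 0 ∩ |BF|² = 433]
   → B = (-11, -14)
3. G_x = -27/4  [G is the midpoint of BE]
4. G_y = -11  [G is the midpoint of BE]
   → G = (-27/4, -11)

B = (-11, -14)
G = (-27/4, -11)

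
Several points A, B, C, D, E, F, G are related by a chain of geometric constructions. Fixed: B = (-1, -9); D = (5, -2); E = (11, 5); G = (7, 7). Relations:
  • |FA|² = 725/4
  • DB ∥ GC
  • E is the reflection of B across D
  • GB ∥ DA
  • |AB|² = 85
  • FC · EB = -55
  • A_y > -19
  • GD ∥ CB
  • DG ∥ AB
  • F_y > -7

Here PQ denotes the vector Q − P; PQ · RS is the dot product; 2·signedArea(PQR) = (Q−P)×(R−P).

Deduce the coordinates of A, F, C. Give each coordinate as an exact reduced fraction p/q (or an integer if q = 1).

A = (-3, -18)
C = (1, 0)
F = (4, -13/2)

1. A_x = -3  [DG ∥ AB ∩ GB ∥ DA]
2. A_y = -18  [DG ∥ AB ∩ GB ∥ DA]
   → A = (-3, -18)
3. C_x = 1  [GD ∥ CB ∩ DB ∥ GC]
4. C_y = 0  [GD ∥ CB ∩ DB ∥ GC]
   → C = (1, 0)
5. F_x = 4  [line 12·x + 14·y + 43 = 0 ∩ |FA|² = 725/4]
6. F_y = -13/2  [line 12·x + 14·y + 43 = 0 ∩ |FA|² = 725/4]
   → F = (4, -13/2)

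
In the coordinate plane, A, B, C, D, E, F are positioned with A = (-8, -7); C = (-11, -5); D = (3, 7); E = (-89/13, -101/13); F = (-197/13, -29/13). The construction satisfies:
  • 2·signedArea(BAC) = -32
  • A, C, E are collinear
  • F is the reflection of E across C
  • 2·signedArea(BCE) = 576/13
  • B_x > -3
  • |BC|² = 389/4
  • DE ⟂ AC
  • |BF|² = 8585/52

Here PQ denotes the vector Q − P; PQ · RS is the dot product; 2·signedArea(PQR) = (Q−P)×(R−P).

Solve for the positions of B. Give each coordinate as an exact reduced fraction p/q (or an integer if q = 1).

B = (-5/2, 0)

1. B_x = -5/2  [line -2·x + -3·y + -5 = 0 ∩ |BC|² = 389/4]
2. B_y = 0  [line -2·x + -3·y + -5 = 0 ∩ |BC|² = 389/4]
   → B = (-5/2, 0)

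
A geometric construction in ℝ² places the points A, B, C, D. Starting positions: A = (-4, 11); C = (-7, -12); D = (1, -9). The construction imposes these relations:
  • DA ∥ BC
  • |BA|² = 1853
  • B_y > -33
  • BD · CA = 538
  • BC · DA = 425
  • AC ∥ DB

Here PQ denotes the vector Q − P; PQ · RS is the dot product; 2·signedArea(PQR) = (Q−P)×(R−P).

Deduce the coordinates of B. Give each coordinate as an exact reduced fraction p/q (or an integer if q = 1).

1. B_x = -2  [DA ∥ BC ∩ AC ∥ DB]
2. B_y = -32  [DA ∥ BC ∩ AC ∥ DB]
   → B = (-2, -32)

B = (-2, -32)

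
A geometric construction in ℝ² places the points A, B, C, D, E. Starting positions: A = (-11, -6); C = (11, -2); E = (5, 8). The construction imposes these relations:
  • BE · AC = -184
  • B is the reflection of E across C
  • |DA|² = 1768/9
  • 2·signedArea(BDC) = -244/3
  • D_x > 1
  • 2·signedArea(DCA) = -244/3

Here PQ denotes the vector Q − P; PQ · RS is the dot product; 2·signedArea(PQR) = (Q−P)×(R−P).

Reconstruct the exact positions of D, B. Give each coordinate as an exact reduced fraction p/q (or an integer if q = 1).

B = (17, -12)
D = (5/3, 0)

1. D_x = 5/3  [line 4·x + -22·y + -20/3 = 0 ∩ |DA|² = 1768/9]
2. D_y = 0  [line 4·x + -22·y + -20/3 = 0 ∩ |DA|² = 1768/9]
   → D = (5/3, 0)
3. B_x = 17  [B is the reflection of E across C]
4. B_y = -12  [B is the reflection of E across C]
   → B = (17, -12)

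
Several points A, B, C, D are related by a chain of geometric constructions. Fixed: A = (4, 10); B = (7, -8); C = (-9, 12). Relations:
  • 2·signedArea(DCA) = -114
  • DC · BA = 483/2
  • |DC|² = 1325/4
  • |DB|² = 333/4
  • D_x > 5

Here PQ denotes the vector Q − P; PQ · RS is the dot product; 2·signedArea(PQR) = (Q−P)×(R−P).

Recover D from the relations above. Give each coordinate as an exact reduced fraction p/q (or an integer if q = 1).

D = (11/2, 1)

1. D_x = 11/2  [DC · BA = 483/2 ∩ 2·signedArea(DCA) = -114]
2. D_y = 1  [DC · BA = 483/2 ∩ 2·signedArea(DCA) = -114]
   → D = (11/2, 1)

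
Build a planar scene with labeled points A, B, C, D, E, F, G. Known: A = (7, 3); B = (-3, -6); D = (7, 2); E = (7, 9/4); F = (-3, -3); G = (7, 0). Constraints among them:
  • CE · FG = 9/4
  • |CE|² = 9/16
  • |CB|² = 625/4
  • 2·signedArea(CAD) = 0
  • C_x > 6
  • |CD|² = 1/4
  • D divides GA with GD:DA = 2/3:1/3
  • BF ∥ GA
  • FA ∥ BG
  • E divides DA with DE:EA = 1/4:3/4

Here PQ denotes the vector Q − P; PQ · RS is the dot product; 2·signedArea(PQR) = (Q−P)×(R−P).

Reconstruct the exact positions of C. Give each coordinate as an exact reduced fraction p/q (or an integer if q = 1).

C = (7, 3/2)

1. C_x = 7  [2·signedArea(CAD) = 0 ∩ CE · FG = 9/4]
2. C_y = 3/2  [2·signedArea(CAD) = 0 ∩ CE · FG = 9/4]
   → C = (7, 3/2)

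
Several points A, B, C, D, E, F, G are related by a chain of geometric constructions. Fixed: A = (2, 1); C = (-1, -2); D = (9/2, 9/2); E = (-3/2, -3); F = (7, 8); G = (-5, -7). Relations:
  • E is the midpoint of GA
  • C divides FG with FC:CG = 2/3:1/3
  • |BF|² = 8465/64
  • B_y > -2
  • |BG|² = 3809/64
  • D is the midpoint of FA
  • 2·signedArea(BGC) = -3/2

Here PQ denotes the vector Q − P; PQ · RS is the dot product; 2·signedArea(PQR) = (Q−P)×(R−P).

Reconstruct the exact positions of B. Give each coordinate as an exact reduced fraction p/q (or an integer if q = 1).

B = (0, -9/8)

1. B_x = 0  [line -5·x + 4·y + 9/2 = 0 ∩ |BG|² = 3809/64]
2. B_y = -9/8  [line -5·x + 4·y + 9/2 = 0 ∩ |BG|² = 3809/64]
   → B = (0, -9/8)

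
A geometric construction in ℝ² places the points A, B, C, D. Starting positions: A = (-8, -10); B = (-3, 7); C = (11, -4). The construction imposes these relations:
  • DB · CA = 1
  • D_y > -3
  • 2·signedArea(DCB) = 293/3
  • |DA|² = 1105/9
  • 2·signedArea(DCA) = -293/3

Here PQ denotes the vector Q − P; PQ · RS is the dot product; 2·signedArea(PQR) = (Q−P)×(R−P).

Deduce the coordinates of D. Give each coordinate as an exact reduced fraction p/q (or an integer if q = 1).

D = (0, -7/3)

1. D_x = 0  [DB · CA = 1 ∩ 2·signedArea(DCB) = 293/3]
2. D_y = -7/3  [DB · CA = 1 ∩ 2·signedArea(DCB) = 293/3]
   → D = (0, -7/3)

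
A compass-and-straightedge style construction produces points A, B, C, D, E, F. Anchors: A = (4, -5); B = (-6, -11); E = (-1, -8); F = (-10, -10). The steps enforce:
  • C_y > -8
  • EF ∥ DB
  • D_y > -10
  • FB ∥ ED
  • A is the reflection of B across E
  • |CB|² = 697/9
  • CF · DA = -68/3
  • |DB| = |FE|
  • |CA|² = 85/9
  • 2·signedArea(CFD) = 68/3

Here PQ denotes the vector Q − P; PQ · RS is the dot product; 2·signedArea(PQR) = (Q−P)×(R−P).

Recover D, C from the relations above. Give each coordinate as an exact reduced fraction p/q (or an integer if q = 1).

1. D_x = 3  [EF ∥ DB ∩ FB ∥ ED]
2. D_y = -9  [EF ∥ DB ∩ FB ∥ ED]
   → D = (3, -9)
3. C_x = 2  [2·signedArea(CFD) = 68/3 ∩ CF · DA = -68/3]
4. C_y = -22/3  [2·signedArea(CFD) = 68/3 ∩ CF · DA = -68/3]
   → C = (2, -22/3)

C = (2, -22/3)
D = (3, -9)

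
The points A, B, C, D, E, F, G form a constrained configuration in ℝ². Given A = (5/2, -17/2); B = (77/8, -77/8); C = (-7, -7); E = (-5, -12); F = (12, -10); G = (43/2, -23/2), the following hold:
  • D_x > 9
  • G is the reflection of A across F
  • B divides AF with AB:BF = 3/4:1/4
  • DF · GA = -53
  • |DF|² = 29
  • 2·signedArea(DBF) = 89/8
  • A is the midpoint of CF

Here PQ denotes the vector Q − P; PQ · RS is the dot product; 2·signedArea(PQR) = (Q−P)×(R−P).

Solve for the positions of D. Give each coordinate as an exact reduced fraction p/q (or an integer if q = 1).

1. D_x = 10  [DF · GA = -53 ∩ 2·signedArea(DBF) = 89/8]
2. D_y = -5  [DF · GA = -53 ∩ 2·signedArea(DBF) = 89/8]
   → D = (10, -5)

D = (10, -5)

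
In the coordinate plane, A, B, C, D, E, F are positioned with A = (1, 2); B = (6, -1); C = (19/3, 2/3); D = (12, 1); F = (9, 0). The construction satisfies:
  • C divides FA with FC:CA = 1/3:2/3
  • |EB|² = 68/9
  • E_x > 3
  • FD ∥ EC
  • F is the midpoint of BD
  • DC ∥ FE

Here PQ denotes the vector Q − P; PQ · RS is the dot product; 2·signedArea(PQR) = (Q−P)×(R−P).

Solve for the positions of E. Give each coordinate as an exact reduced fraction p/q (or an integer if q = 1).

E = (10/3, -1/3)

1. E_x = 10/3  [FD ∥ EC ∩ DC ∥ FE]
2. E_y = -1/3  [FD ∥ EC ∩ DC ∥ FE]
   → E = (10/3, -1/3)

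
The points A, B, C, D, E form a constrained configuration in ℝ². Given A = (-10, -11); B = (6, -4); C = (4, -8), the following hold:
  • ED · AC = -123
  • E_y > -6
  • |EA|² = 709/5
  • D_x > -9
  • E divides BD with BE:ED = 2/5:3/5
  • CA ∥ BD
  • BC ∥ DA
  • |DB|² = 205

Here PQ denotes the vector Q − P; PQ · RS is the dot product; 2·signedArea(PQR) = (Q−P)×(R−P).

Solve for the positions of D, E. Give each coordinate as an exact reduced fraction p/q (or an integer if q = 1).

D = (-8, -7)
E = (2/5, -26/5)

1. D_x = -8  [BC ∥ DA ∩ CA ∥ BD]
2. D_y = -7  [BC ∥ DA ∩ CA ∥ BD]
   → D = (-8, -7)
3. E_x = 2/5  [E divides BD with BE:ED = 2/5:3/5]
4. E_y = -26/5  [E divides BD with BE:ED = 2/5:3/5]
   → E = (2/5, -26/5)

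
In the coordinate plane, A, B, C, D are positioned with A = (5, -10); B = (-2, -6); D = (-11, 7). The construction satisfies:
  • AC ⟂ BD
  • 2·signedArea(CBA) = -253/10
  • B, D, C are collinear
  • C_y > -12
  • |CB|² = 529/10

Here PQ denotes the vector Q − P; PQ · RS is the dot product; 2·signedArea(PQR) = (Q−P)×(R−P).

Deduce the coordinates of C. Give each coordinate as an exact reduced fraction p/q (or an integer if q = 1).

C = (107/50, -599/50)

1. C_x = 107/50  [B, D, C are collinear ∩ AC ⟂ BD]
2. C_y = -599/50  [B, D, C are collinear ∩ AC ⟂ BD]
   → C = (107/50, -599/50)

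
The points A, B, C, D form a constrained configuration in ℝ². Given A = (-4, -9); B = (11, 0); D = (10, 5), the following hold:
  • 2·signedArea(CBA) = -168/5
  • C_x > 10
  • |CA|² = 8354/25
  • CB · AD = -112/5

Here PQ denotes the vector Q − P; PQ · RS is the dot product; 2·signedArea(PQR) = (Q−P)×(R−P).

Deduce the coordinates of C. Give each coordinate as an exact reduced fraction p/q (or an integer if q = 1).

1. C_x = 53/5  [CB · AD = -112/5 ∩ 2·signedArea(CBA) = -168/5]
2. C_y = 2  [CB · AD = -112/5 ∩ 2·signedArea(CBA) = -168/5]
   → C = (53/5, 2)

C = (53/5, 2)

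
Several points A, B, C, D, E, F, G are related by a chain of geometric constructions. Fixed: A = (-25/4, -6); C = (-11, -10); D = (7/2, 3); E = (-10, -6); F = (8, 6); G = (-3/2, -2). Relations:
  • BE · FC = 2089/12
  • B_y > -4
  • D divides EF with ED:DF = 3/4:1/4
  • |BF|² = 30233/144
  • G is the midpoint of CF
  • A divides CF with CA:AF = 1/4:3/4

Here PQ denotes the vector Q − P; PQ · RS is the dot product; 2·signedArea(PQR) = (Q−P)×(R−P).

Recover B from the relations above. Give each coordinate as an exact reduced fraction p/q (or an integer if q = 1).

B = (-37/12, -10/3)

1. B_x = -37/12  [line 19·x + 16·y + 1343/12 = 0 ∩ |BF|² = 30233/144]
2. B_y = -10/3  [line 19·x + 16·y + 1343/12 = 0 ∩ |BF|² = 30233/144]
   → B = (-37/12, -10/3)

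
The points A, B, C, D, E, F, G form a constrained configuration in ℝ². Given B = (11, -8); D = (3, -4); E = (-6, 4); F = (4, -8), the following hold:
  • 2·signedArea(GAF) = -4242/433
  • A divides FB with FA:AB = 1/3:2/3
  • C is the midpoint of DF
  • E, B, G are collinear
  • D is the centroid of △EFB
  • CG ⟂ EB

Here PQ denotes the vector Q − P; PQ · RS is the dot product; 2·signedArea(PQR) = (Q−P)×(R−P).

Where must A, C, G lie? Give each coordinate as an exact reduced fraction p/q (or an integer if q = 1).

A = (19/3, -8)
C = (7/2, -6)
G = (4375/866, -1646/433)

1. A_x = 19/3  [A divides FB with FA:AB = 1/3:2/3]
2. A_y = -8  [A divides FB with FA:AB = 1/3:2/3]
   → A = (19/3, -8)
3. C_x = 7/2  [C is the midpoint of DF]
4. C_y = -6  [C is the midpoint of DF]
   → C = (7/2, -6)
5. G_x = 4375/866  [E, B, G are collinear ∩ CG ⟂ EB]
6. G_y = -1646/433  [E, B, G are collinear ∩ CG ⟂ EB]
   → G = (4375/866, -1646/433)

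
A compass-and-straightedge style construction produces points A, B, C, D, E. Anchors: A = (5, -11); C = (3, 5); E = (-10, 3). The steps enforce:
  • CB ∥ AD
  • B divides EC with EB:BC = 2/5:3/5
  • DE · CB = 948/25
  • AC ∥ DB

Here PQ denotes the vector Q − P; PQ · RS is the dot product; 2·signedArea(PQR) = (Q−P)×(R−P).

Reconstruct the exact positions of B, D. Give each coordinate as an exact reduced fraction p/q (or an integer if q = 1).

B = (-24/5, 19/5)
D = (-14/5, -61/5)

1. B_x = -24/5  [B divides EC with EB:BC = 2/5:3/5]
2. B_y = 19/5  [B divides EC with EB:BC = 2/5:3/5]
   → B = (-24/5, 19/5)
3. D_x = -14/5  [AC ∥ DB ∩ CB ∥ AD]
4. D_y = -61/5  [AC ∥ DB ∩ CB ∥ AD]
   → D = (-14/5, -61/5)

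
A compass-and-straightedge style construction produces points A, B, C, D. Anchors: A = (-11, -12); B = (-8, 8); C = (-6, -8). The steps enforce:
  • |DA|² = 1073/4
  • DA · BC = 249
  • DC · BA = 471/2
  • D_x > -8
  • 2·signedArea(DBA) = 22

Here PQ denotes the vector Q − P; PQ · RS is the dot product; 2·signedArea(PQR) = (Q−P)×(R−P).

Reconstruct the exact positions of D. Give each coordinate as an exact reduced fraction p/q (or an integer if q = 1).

1. D_x = -15/2  [DC · BA = 471/2 ∩ DA · BC = 249]
2. D_y = 4  [DC · BA = 471/2 ∩ DA · BC = 249]
   → D = (-15/2, 4)

D = (-15/2, 4)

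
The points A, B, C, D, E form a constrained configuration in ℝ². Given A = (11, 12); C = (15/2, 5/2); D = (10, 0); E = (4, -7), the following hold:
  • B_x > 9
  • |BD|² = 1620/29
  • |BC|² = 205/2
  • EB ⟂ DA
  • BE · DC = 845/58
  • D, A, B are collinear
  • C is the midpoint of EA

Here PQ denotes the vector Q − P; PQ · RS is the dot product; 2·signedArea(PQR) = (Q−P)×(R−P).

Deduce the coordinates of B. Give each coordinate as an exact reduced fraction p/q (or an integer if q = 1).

B = (272/29, -216/29)

1. B_x = 272/29  [D, A, B are collinear ∩ EB ⟂ DA]
2. B_y = -216/29  [D, A, B are collinear ∩ EB ⟂ DA]
   → B = (272/29, -216/29)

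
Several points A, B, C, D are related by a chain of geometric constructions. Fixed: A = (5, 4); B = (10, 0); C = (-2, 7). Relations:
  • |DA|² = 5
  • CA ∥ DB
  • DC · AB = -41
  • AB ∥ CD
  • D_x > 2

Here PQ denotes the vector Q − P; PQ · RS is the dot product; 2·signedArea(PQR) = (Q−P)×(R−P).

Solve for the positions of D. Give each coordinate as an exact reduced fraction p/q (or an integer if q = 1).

D = (3, 3)

1. D_x = 3  [CA ∥ DB ∩ AB ∥ CD]
2. D_y = 3  [CA ∥ DB ∩ AB ∥ CD]
   → D = (3, 3)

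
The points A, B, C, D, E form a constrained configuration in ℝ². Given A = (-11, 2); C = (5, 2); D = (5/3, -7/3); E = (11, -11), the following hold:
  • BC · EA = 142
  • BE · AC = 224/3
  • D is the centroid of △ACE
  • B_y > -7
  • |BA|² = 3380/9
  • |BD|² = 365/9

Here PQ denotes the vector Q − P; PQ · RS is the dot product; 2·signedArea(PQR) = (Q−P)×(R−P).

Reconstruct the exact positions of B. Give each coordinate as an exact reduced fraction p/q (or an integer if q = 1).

1. B_x = 19/3  [BE · AC = 224/3 ∩ BC · EA = 142]
2. B_y = -20/3  [BE · AC = 224/3 ∩ BC · EA = 142]
   → B = (19/3, -20/3)

B = (19/3, -20/3)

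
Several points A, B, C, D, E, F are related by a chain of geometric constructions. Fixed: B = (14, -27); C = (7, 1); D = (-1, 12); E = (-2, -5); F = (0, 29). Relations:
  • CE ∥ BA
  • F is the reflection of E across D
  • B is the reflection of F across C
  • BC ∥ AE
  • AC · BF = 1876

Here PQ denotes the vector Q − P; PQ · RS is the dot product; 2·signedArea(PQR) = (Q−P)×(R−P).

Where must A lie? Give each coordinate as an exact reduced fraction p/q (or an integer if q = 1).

A = (5, -33)

1. A_x = 5  [BC ∥ AE ∩ CE ∥ BA]
2. A_y = -33  [BC ∥ AE ∩ CE ∥ BA]
   → A = (5, -33)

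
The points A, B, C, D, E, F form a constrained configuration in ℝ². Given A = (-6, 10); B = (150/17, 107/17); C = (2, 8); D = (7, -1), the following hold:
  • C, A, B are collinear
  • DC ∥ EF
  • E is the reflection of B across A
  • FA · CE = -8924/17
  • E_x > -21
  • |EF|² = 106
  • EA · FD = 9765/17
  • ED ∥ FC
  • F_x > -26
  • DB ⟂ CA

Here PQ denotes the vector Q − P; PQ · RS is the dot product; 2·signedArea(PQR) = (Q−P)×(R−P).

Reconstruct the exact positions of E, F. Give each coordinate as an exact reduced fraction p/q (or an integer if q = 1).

E = (-354/17, 233/17)
F = (-439/17, 386/17)

1. E_x = -354/17  [E is the reflection of B across A]
2. E_y = 233/17  [E is the reflection of B across A]
   → E = (-354/17, 233/17)
3. F_x = -439/17  [ED ∥ FC ∩ DC ∥ EF]
4. F_y = 386/17  [ED ∥ FC ∩ DC ∥ EF]
   → F = (-439/17, 386/17)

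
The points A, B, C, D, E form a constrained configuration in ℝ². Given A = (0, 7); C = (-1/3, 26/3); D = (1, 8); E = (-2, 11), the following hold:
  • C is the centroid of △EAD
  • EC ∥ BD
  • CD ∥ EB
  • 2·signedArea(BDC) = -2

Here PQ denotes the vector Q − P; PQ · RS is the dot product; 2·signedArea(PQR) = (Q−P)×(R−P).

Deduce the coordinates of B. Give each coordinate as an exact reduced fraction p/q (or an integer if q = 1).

B = (-2/3, 31/3)

1. B_x = -2/3  [EC ∥ BD ∩ CD ∥ EB]
2. B_y = 31/3  [EC ∥ BD ∩ CD ∥ EB]
   → B = (-2/3, 31/3)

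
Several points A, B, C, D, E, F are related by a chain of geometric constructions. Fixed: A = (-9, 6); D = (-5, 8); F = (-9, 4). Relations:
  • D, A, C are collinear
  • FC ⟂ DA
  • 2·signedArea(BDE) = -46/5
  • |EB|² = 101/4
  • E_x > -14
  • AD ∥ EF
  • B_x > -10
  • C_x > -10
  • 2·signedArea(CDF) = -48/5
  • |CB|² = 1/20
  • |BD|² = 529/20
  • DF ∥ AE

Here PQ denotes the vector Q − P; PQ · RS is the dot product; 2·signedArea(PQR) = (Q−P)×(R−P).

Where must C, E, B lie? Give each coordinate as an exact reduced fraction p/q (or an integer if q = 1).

1. C_x = -49/5  [D, A, C are collinear ∩ FC ⟂ DA]
2. C_y = 28/5  [D, A, C are collinear ∩ FC ⟂ DA]
   → C = (-49/5, 28/5)
3. E_x = -13  [AD ∥ EF ∩ DF ∥ AE]
4. E_y = 2  [AD ∥ EF ∩ DF ∥ AE]
   → E = (-13, 2)
5. B_x = -48/5  [line 6·x + -8·y + 516/5 = 0 ∩ |EB|² = 101/4]
6. B_y = 57/10  [line 6·x + -8·y + 516/5 = 0 ∩ |EB|² = 101/4]
   → B = (-48/5, 57/10)

B = (-48/5, 57/10)
C = (-49/5, 28/5)
E = (-13, 2)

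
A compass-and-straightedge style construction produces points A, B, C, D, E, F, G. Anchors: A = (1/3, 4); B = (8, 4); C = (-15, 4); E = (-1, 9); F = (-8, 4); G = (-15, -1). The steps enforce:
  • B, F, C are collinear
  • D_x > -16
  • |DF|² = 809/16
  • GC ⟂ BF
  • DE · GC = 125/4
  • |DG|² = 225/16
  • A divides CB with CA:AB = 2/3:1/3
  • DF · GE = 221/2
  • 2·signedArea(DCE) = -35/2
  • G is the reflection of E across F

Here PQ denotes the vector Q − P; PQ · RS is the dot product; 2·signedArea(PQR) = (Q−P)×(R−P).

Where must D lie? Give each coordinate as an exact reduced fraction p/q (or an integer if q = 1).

1. D_x = -15  [DF · GE = 221/2 ∩ DE · GC = 125/4]
2. D_y = 11/4  [DF · GE = 221/2 ∩ DE · GC = 125/4]
   → D = (-15, 11/4)

D = (-15, 11/4)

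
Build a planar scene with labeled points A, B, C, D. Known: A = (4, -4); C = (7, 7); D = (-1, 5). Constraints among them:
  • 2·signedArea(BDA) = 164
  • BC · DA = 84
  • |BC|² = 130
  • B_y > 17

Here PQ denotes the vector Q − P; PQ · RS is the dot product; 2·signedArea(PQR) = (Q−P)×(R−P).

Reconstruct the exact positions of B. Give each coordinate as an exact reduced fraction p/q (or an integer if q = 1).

1. B_x = 10  [BC · DA = 84 ∩ 2·signedArea(BDA) = 164]
2. B_y = 18  [BC · DA = 84 ∩ 2·signedArea(BDA) = 164]
   → B = (10, 18)

B = (10, 18)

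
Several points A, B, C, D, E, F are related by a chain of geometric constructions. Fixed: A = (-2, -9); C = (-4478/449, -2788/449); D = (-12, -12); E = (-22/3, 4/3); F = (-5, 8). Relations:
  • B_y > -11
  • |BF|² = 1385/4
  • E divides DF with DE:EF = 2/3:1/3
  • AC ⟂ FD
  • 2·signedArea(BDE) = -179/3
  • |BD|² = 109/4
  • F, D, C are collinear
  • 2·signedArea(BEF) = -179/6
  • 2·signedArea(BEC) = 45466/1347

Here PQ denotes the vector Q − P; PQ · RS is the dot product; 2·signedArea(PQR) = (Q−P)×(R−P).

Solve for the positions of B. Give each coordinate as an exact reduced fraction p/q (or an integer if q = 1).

B = (-7, -21/2)

1. B_x = -7  [line 10160/1347·x + -3556/1347·y + 33782/1347 = 0 ∩ |BD|² = 109/4]
2. B_y = -21/2  [line 10160/1347·x + -3556/1347·y + 33782/1347 = 0 ∩ |BD|² = 109/4]
   → B = (-7, -21/2)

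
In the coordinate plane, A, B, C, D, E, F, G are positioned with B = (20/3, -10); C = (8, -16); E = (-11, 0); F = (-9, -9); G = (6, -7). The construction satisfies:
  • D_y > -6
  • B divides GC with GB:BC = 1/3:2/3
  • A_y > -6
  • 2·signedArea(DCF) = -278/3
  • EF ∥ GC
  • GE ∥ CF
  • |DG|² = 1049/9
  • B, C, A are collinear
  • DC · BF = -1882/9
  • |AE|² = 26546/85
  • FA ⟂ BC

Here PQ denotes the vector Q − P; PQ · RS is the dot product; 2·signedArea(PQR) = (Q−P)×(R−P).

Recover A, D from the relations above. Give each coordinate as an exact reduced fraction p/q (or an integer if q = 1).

1. A_x = 486/85  [B, C, A are collinear ∩ FA ⟂ BC]
2. A_y = -487/85  [B, C, A are collinear ∩ FA ⟂ BC]
   → A = (486/85, -487/85)
3. D_x = -14/3  [2·signedArea(DCF) = -278/3 ∩ DC · BF = -1882/9]
4. D_y = -16/3  [2·signedArea(DCF) = -278/3 ∩ DC · BF = -1882/9]
   → D = (-14/3, -16/3)

A = (486/85, -487/85)
D = (-14/3, -16/3)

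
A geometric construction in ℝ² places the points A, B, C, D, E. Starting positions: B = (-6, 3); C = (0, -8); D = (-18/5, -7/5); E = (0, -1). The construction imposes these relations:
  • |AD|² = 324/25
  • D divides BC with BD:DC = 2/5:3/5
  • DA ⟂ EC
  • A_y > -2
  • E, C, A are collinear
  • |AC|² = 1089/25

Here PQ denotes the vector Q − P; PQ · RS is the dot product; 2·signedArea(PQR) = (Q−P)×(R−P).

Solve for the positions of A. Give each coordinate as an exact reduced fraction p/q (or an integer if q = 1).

A = (0, -7/5)

1. A_x = 0  [E, C, A are collinear ∩ DA ⟂ EC]
2. A_y = -7/5  [E, C, A are collinear ∩ DA ⟂ EC]
   → A = (0, -7/5)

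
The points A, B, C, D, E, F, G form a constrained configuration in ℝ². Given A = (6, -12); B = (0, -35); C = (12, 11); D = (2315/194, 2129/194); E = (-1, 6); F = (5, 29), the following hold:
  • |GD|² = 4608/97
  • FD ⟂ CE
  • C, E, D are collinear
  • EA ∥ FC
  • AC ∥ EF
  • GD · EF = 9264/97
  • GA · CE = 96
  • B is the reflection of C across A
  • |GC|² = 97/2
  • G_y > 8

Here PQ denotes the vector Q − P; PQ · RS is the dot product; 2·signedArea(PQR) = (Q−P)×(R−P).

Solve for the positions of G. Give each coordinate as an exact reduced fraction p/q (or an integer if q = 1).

G = (11/2, 17/2)

1. G_x = 11/2  [GA · CE = 96 ∩ GD · EF = 9264/97]
2. G_y = 17/2  [GA · CE = 96 ∩ GD · EF = 9264/97]
   → G = (11/2, 17/2)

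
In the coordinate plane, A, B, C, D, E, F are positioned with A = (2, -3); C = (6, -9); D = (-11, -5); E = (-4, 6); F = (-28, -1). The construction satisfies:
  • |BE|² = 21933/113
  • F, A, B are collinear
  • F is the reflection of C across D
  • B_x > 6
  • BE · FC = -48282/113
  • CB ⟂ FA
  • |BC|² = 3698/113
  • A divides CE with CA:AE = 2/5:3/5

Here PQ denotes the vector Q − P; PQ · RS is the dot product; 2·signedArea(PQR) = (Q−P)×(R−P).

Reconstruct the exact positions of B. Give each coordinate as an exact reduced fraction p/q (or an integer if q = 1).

B = (721/113, -372/113)

1. B_x = 721/113  [F, A, B are collinear ∩ CB ⟂ FA]
2. B_y = -372/113  [F, A, B are collinear ∩ CB ⟂ FA]
   → B = (721/113, -372/113)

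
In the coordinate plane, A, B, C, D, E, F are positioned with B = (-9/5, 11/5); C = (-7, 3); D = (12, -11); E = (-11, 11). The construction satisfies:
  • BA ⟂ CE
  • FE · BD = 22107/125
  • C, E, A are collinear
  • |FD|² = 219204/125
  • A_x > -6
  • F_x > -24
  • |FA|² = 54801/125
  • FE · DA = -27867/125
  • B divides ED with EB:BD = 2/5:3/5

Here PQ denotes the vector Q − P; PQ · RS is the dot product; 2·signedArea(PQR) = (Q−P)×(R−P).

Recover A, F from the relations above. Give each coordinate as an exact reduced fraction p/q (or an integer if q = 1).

1. A_x = -141/25  [C, E, A are collinear ∩ BA ⟂ CE]
2. A_y = 7/25  [C, E, A are collinear ∩ BA ⟂ CE]
   → A = (-141/25, 7/25)
3. F_x = -582/25  [FE · BD = 22107/125 ∩ FE · DA = -27867/125]
4. F_y = 289/25  [FE · BD = 22107/125 ∩ FE · DA = -27867/125]
   → F = (-582/25, 289/25)

A = (-141/25, 7/25)
F = (-582/25, 289/25)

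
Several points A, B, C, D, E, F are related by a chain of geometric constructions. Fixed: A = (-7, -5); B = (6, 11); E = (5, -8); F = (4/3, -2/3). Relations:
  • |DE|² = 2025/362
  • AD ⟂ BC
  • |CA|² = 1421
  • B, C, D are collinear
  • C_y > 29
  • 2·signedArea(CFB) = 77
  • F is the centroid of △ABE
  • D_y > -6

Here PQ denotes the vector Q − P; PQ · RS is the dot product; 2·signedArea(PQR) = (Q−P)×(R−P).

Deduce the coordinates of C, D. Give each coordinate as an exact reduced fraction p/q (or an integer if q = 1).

1. C_x = 7  [line -35/3·x + 14/3·y + -175/3 = 0 ∩ |CA|² = 1421]
2. C_y = 30  [line -35/3·x + 14/3·y + -175/3 = 0 ∩ |CA|² = 1421]
   → C = (7, 30)
3. D_x = 1855/362  [B, C, D are collinear ∩ AD ⟂ BC]
4. D_y = -2041/362  [B, C, D are collinear ∩ AD ⟂ BC]
   → D = (1855/362, -2041/362)

C = (7, 30)
D = (1855/362, -2041/362)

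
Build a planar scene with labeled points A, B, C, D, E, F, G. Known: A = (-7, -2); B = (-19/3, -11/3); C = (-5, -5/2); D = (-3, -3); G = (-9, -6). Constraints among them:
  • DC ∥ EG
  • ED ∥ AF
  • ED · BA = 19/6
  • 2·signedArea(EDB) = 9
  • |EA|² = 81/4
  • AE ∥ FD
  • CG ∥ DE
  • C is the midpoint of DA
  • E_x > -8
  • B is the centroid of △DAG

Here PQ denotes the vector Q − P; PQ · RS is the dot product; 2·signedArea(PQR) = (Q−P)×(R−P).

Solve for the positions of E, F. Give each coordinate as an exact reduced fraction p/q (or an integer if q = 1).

E = (-7, -13/2)
F = (-3, 3/2)

1. E_x = -7  [DC ∥ EG ∩ CG ∥ DE]
2. E_y = -13/2  [DC ∥ EG ∩ CG ∥ DE]
   → E = (-7, -13/2)
3. F_x = -3  [AE ∥ FD ∩ ED ∥ AF]
4. F_y = 3/2  [AE ∥ FD ∩ ED ∥ AF]
   → F = (-3, 3/2)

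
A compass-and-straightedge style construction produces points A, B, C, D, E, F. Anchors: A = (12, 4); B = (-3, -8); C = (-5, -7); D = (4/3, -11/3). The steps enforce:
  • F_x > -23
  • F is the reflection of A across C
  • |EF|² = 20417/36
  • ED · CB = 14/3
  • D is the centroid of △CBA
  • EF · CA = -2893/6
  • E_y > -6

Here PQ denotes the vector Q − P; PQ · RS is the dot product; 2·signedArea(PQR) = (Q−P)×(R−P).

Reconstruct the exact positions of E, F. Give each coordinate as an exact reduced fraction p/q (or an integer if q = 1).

1. F_x = -22  [F is the reflection of A across C]
2. F_y = -18  [F is the reflection of A across C]
   → F = (-22, -18)
3. E_x = -11/6  [EF · CA = -2893/6 ∩ ED · CB = 14/3]
4. E_y = -16/3  [EF · CA = -2893/6 ∩ ED · CB = 14/3]
   → E = (-11/6, -16/3)

E = (-11/6, -16/3)
F = (-22, -18)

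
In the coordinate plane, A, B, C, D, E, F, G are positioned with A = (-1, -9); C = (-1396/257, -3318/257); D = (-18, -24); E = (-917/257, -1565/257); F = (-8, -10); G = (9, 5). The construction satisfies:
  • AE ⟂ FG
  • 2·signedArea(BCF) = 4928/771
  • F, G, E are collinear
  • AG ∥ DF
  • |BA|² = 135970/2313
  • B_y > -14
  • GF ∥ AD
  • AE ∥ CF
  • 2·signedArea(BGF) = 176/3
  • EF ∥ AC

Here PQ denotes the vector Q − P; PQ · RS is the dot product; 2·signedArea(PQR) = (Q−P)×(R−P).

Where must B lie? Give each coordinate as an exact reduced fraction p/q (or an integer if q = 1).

1. B_x = -5800/771  [2·signedArea(BGF) = 176/3 ∩ 2·signedArea(BCF) = 4928/771]
2. B_y = -10046/771  [2·signedArea(BGF) = 176/3 ∩ 2·signedArea(BCF) = 4928/771]
   → B = (-5800/771, -10046/771)

B = (-5800/771, -10046/771)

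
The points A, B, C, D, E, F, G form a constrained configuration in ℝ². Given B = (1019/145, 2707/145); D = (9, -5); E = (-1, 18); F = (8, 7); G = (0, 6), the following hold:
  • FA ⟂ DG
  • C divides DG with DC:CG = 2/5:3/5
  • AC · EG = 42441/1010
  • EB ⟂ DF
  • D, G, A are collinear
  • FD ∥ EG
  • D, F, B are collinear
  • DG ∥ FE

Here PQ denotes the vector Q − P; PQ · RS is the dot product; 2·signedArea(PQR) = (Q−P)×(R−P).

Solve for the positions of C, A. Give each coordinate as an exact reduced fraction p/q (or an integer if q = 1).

A = (549/202, 541/202)
C = (27/5, -3/5)

1. C_x = 27/5  [C divides DG with DC:CG = 2/5:3/5]
2. C_y = -3/5  [C divides DG with DC:CG = 2/5:3/5]
   → C = (27/5, -3/5)
3. A_x = 549/202  [D, G, A are collinear ∩ FA ⟂ DG]
4. A_y = 541/202  [D, G, A are collinear ∩ FA ⟂ DG]
   → A = (549/202, 541/202)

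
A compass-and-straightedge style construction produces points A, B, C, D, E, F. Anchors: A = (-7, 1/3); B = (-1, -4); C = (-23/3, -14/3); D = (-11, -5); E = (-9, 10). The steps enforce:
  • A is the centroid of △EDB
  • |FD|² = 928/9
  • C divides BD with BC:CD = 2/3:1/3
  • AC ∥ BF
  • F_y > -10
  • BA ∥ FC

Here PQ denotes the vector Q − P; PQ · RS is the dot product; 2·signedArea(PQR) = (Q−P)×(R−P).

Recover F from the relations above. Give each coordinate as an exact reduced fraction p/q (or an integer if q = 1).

1. F_x = -5/3  [BA ∥ FC ∩ AC ∥ BF]
2. F_y = -9  [BA ∥ FC ∩ AC ∥ BF]
   → F = (-5/3, -9)

F = (-5/3, -9)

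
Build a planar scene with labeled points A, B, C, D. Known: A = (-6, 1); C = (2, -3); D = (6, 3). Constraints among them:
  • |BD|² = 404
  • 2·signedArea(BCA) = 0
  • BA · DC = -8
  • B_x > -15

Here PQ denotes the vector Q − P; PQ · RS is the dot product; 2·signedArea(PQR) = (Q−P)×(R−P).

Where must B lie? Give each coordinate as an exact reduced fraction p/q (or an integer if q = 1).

B = (-14, 5)

1. B_x = -14  [2·signedArea(BCA) = 0 ∩ BA · DC = -8]
2. B_y = 5  [2·signedArea(BCA) = 0 ∩ BA · DC = -8]
   → B = (-14, 5)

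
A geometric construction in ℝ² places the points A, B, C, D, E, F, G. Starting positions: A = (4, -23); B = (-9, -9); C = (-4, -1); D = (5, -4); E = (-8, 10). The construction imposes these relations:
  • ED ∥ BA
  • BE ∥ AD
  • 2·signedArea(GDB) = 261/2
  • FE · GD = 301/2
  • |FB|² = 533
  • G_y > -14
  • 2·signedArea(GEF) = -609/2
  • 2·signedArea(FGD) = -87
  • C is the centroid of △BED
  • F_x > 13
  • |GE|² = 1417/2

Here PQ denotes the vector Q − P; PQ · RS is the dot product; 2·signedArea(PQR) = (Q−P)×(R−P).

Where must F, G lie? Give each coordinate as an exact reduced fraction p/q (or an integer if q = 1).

F = (14, -7)
G = (9/2, -27/2)

1. G_x = 9/2  [line 5·x + -14·y + -423/2 = 0 ∩ |GE|² = 1417/2]
2. G_y = -27/2  [line 5·x + -14·y + -423/2 = 0 ∩ |GE|² = 1417/2]
   → G = (9/2, -27/2)
3. F_x = 14  [FE · GD = 301/2 ∩ 2·signedArea(FGD) = -87]
4. F_y = -7  [FE · GD = 301/2 ∩ 2·signedArea(FGD) = -87]
   → F = (14, -7)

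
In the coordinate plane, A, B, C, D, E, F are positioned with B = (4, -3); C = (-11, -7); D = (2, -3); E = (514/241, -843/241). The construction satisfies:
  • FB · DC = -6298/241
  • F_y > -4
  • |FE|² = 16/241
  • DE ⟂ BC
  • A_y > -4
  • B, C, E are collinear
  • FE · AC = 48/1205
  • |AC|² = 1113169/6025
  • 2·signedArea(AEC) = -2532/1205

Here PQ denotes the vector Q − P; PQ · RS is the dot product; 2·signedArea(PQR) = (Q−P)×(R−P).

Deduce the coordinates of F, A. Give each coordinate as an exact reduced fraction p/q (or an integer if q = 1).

A = (2522/1205, -807/241)
F = (498/241, -783/241)

1. A_x = 2522/1205  [line 844/241·x + -3165/241·y + -61823/1205 = 0 ∩ |AC|² = 1113169/6025]
2. A_y = -807/241  [line 844/241·x + -3165/241·y + -61823/1205 = 0 ∩ |AC|² = 1113169/6025]
   → A = (2522/1205, -807/241)
3. F_x = 498/241  [FB · DC = -6298/241 ∩ FE · AC = 48/1205]
4. F_y = -783/241  [FB · DC = -6298/241 ∩ FE · AC = 48/1205]
   → F = (498/241, -783/241)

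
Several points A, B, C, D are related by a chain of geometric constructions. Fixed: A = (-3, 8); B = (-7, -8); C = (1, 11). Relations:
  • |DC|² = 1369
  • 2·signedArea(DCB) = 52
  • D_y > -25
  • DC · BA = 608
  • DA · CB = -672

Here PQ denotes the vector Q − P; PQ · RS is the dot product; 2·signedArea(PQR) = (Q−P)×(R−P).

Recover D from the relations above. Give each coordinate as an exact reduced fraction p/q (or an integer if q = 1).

D = (-11, -24)

1. D_x = -11  [2·signedArea(DCB) = 52 ∩ DC · BA = 608]
2. D_y = -24  [2·signedArea(DCB) = 52 ∩ DC · BA = 608]
   → D = (-11, -24)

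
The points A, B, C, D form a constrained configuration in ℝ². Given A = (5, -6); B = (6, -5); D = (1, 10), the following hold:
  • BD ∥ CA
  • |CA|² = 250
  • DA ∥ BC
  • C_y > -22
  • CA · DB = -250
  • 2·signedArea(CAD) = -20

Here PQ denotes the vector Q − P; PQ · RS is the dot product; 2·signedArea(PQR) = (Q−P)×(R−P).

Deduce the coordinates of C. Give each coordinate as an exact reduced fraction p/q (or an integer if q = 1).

C = (10, -21)

1. C_x = 10  [BD ∥ CA ∩ DA ∥ BC]
2. C_y = -21  [BD ∥ CA ∩ DA ∥ BC]
   → C = (10, -21)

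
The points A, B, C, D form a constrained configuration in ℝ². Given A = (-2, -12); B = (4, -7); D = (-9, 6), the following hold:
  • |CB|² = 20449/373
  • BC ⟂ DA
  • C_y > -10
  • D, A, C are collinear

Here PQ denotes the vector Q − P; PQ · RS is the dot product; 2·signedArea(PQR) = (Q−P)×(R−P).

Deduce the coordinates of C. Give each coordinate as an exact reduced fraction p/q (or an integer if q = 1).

1. C_x = -1082/373  [D, A, C are collinear ∩ BC ⟂ DA]
2. C_y = -3612/373  [D, A, C are collinear ∩ BC ⟂ DA]
   → C = (-1082/373, -3612/373)

C = (-1082/373, -3612/373)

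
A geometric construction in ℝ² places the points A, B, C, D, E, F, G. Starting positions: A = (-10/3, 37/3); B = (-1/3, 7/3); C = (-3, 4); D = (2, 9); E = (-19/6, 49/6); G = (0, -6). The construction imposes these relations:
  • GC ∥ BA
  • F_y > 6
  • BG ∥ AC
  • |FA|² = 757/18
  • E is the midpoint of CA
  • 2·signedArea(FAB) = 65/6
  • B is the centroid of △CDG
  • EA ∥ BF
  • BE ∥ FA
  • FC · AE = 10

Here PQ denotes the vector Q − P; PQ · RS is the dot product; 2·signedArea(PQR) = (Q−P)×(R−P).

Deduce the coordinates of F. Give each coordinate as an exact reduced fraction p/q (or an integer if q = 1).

F = (-1/2, 13/2)

1. F_x = -1/2  [BE ∥ FA ∩ EA ∥ BF]
2. F_y = 13/2  [BE ∥ FA ∩ EA ∥ BF]
   → F = (-1/2, 13/2)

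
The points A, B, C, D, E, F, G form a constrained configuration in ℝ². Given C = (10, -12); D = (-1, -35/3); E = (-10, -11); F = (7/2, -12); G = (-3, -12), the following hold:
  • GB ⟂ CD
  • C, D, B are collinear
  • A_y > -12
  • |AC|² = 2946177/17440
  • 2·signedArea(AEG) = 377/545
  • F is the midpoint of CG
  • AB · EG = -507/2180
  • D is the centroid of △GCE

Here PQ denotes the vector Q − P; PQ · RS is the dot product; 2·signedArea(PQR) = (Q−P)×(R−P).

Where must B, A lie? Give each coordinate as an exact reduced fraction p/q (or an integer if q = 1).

A = (-13067/4360, -51891/4360)
B = (-3257/1090, -12651/1090)

1. B_x = -3257/1090  [C, D, B are collinear ∩ GB ⟂ CD]
2. B_y = -12651/1090  [C, D, B are collinear ∩ GB ⟂ CD]
   → B = (-3257/1090, -12651/1090)
3. A_x = -13067/4360  [AB · EG = -507/2180 ∩ 2·signedArea(AEG) = 377/545]
4. A_y = -51891/4360  [AB · EG = -507/2180 ∩ 2·signedArea(AEG) = 377/545]
   → A = (-13067/4360, -51891/4360)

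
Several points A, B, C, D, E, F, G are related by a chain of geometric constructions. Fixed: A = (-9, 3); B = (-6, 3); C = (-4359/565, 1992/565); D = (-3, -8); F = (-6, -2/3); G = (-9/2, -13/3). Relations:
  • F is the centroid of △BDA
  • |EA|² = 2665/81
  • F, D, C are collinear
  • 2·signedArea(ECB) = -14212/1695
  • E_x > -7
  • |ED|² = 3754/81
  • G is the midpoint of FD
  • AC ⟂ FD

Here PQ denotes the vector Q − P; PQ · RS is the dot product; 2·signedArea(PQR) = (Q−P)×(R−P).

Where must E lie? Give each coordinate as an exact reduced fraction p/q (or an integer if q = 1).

E = (-6, -17/9)

1. E_x = -6  [line 297/565·x + 969/565·y + 10837/1695 = 0 ∩ |EA|² = 2665/81]
2. E_y = -17/9  [line 297/565·x + 969/565·y + 10837/1695 = 0 ∩ |EA|² = 2665/81]
   → E = (-6, -17/9)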